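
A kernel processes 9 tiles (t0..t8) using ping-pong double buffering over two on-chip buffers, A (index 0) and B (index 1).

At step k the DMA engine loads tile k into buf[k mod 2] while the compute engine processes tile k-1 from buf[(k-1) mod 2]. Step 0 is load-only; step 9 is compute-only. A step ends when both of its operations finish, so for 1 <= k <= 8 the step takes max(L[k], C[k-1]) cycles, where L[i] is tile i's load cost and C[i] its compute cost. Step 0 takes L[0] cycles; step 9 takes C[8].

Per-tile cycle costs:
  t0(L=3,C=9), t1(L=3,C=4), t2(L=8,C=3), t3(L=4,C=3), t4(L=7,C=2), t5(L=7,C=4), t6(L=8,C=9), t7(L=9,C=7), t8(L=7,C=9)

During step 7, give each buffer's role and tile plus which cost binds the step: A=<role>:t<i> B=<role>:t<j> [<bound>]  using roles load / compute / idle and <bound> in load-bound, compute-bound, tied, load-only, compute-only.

step 0: L[0]=3 → dur=3, Σ=3 | A=load:t0 B=idle [load-only]
step 1: L[1]=3 C[0]=9 → dur=9, Σ=12 | A=compute:t0 B=load:t1 [compute-bound]
step 2: L[2]=8 C[1]=4 → dur=8, Σ=20 | A=load:t2 B=compute:t1 [load-bound]
step 3: L[3]=4 C[2]=3 → dur=4, Σ=24 | A=compute:t2 B=load:t3 [load-bound]
step 4: L[4]=7 C[3]=3 → dur=7, Σ=31 | A=load:t4 B=compute:t3 [load-bound]
step 5: L[5]=7 C[4]=2 → dur=7, Σ=38 | A=compute:t4 B=load:t5 [load-bound]
step 6: L[6]=8 C[5]=4 → dur=8, Σ=46 | A=load:t6 B=compute:t5 [load-bound]
step 7: L[7]=9 C[6]=9 → dur=9, Σ=55 | A=compute:t6 B=load:t7 [tied]
step 8: L[8]=7 C[7]=7 → dur=7, Σ=62 | A=load:t8 B=compute:t7 [tied]
step 9: C[8]=9 → dur=9, Σ=71 | A=compute:t8 B=idle [compute-only]

step 7: A=compute:t6 B=load:t7 [tied]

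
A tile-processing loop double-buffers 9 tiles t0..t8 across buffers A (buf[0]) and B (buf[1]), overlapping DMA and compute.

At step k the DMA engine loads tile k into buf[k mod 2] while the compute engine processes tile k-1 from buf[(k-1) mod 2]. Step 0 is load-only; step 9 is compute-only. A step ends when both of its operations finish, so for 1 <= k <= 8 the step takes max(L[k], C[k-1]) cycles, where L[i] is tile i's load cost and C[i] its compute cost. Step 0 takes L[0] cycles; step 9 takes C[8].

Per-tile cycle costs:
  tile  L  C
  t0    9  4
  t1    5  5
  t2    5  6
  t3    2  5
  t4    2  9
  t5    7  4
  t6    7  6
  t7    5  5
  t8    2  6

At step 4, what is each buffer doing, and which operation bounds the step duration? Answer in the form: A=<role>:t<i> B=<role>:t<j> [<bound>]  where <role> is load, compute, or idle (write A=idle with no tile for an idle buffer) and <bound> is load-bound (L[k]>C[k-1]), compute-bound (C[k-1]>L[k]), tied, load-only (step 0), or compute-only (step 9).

step 0: L[0]=9 → dur=9, Σ=9 | A=load:t0 B=idle [load-only]
step 1: L[1]=5 C[0]=4 → dur=5, Σ=14 | A=compute:t0 B=load:t1 [load-bound]
step 2: L[2]=5 C[1]=5 → dur=5, Σ=19 | A=load:t2 B=compute:t1 [tied]
step 3: L[3]=2 C[2]=6 → dur=6, Σ=25 | A=compute:t2 B=load:t3 [compute-bound]
step 4: L[4]=2 C[3]=5 → dur=5, Σ=30 | A=load:t4 B=compute:t3 [compute-bound]
step 5: L[5]=7 C[4]=9 → dur=9, Σ=39 | A=compute:t4 B=load:t5 [compute-bound]
step 6: L[6]=7 C[5]=4 → dur=7, Σ=46 | A=load:t6 B=compute:t5 [load-bound]
step 7: L[7]=5 C[6]=6 → dur=6, Σ=52 | A=compute:t6 B=load:t7 [compute-bound]
step 8: L[8]=2 C[7]=5 → dur=5, Σ=57 | A=load:t8 B=compute:t7 [compute-bound]
step 9: C[8]=6 → dur=6, Σ=63 | A=compute:t8 B=idle [compute-only]

step 4: A=load:t4 B=compute:t3 [compute-bound]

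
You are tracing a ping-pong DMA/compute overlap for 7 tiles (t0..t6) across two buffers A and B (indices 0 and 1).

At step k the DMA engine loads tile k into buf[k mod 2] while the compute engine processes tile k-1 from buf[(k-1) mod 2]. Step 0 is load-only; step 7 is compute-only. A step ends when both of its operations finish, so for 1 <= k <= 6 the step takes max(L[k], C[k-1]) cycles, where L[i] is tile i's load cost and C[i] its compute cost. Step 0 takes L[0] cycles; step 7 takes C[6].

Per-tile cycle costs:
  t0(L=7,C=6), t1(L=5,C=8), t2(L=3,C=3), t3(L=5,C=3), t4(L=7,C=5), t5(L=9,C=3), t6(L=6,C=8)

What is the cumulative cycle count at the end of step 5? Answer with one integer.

end_cycle[5] = 42

  0. 7=7c; end=7; A:t0 B:-
  1. max(5,6)=6c; end=13; A:t0 B:t1
  2. max(3,8)=8c; end=21; A:t2 B:t1
  3. max(5,3)=5c; end=26; A:t2 B:t3
  4. max(7,3)=7c; end=33; A:t4 B:t3
  5. max(9,5)=9c; end=42; A:t4 B:t5
  6. max(6,3)=6c; end=48; A:t6 B:t5
  7. 8=8c; end=56; A:t6 B:t5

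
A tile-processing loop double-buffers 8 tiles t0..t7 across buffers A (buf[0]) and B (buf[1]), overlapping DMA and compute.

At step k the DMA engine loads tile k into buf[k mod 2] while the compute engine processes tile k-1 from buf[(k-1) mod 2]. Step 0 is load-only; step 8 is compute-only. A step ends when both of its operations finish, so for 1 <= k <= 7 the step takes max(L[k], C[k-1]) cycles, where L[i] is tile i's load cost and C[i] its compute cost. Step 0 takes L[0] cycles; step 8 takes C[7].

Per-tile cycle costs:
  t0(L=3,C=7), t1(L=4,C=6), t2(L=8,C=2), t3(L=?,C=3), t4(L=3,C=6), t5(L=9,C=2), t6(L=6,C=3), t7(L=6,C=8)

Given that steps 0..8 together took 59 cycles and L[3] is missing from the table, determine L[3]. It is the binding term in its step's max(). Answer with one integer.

step 0 | dur = L[0]=3 = 3
step 1 | dur = max(L[1]=4, C[0]=7) = 7
step 2 | dur = max(L[2]=8, C[1]=6) = 8
step 3 | dur = max(L[3]=?, C[2]=2) = L[3]  (unknown; binding)
step 4 | dur = max(L[4]=3, C[3]=3) = 3
step 5 | dur = max(L[5]=9, C[4]=6) = 9
step 6 | dur = max(L[6]=6, C[5]=2) = 6
step 7 | dur = max(L[7]=6, C[6]=3) = 6
step 8 | dur = C[7]=8 = 8
sum of known step durations = 50
dur[3] = total - known = 59 - 50 = 9
L[3] is the binding max in step 3, so L[3] = dur[3] = 9

L[3] = 9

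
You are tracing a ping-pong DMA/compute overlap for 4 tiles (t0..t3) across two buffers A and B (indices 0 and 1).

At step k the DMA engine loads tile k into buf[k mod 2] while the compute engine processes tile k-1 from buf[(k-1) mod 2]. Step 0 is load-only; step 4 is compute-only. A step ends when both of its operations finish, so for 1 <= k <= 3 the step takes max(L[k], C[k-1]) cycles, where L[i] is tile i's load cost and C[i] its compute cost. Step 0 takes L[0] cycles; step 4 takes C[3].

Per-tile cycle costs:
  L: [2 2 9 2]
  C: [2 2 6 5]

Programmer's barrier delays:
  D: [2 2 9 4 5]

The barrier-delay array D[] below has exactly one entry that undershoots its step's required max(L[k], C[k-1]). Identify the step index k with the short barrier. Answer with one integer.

k=0 barrier L[0]=2→2c, D[0]=2 ok
k=1 barrier max(L[1]=2,C[0]=2)→2c, D[1]=2 ok
k=2 barrier max(L[2]=9,C[1]=2)→9c, D[2]=9 ok
k=3 barrier max(L[3]=2,C[2]=6)→6c, D[3]=4 SHORT
k=4 barrier C[3]=5→5c, D[4]=5 ok

hazard at step 3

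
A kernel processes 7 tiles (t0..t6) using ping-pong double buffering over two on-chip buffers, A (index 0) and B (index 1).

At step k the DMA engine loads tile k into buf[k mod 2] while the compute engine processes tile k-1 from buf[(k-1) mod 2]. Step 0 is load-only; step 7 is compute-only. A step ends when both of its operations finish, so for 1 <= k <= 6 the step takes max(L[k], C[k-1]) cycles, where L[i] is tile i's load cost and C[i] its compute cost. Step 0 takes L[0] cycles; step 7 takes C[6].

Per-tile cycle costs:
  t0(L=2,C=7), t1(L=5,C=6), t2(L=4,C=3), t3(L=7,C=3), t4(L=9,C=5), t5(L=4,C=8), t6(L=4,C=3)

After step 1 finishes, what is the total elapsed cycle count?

k=0 load=t0/2c comp=- wait=2 total=2
k=1 load=t1/5c comp=t0/7c wait=7 total=9
k=2 load=t2/4c comp=t1/6c wait=6 total=15
k=3 load=t3/7c comp=t2/3c wait=7 total=22
k=4 load=t4/9c comp=t3/3c wait=9 total=31
k=5 load=t5/4c comp=t4/5c wait=5 total=36
k=6 load=t6/4c comp=t5/8c wait=8 total=44
k=7 load=- comp=t6/3c wait=3 total=47

end_cycle[1] = 9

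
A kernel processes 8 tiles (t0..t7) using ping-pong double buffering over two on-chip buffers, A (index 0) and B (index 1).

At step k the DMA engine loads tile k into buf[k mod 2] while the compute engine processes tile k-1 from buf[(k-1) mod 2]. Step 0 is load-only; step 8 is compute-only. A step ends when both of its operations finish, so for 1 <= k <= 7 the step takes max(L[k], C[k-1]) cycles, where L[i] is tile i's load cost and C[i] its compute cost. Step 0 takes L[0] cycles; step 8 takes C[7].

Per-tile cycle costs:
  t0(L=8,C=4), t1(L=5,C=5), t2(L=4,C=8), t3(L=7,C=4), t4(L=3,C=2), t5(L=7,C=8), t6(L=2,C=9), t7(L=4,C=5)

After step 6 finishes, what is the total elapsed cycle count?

k=0 load=t0/8c comp=- wait=8 total=8
k=1 load=t1/5c comp=t0/4c wait=5 total=13
k=2 load=t2/4c comp=t1/5c wait=5 total=18
k=3 load=t3/7c comp=t2/8c wait=8 total=26
k=4 load=t4/3c comp=t3/4c wait=4 total=30
k=5 load=t5/7c comp=t4/2c wait=7 total=37
k=6 load=t6/2c comp=t5/8c wait=8 total=45
k=7 load=t7/4c comp=t6/9c wait=9 total=54
k=8 load=- comp=t7/5c wait=5 total=59

end_cycle[6] = 45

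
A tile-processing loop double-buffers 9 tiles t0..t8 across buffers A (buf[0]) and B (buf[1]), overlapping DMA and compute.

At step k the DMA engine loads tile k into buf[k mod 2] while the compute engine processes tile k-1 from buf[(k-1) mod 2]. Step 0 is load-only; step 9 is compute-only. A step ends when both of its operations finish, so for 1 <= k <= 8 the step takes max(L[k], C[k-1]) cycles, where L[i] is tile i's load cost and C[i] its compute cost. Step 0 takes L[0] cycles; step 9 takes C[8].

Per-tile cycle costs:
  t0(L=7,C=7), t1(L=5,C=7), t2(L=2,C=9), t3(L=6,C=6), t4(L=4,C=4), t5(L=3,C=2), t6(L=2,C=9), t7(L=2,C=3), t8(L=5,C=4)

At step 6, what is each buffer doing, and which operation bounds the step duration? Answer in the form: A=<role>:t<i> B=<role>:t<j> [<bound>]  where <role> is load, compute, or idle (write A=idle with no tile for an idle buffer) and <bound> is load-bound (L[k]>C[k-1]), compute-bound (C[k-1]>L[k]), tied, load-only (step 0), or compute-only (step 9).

k=0 load=t0/7c comp=- wait=7 total=7
k=1 load=t1/5c comp=t0/7c wait=7 total=14
k=2 load=t2/2c comp=t1/7c wait=7 total=21
k=3 load=t3/6c comp=t2/9c wait=9 total=30
k=4 load=t4/4c comp=t3/6c wait=6 total=36
k=5 load=t5/3c comp=t4/4c wait=4 total=40
k=6 load=t6/2c comp=t5/2c wait=2 total=42
k=7 load=t7/2c comp=t6/9c wait=9 total=51
k=8 load=t8/5c comp=t7/3c wait=5 total=56
k=9 load=- comp=t8/4c wait=4 total=60

step 6: A=load:t6 B=compute:t5 [tied]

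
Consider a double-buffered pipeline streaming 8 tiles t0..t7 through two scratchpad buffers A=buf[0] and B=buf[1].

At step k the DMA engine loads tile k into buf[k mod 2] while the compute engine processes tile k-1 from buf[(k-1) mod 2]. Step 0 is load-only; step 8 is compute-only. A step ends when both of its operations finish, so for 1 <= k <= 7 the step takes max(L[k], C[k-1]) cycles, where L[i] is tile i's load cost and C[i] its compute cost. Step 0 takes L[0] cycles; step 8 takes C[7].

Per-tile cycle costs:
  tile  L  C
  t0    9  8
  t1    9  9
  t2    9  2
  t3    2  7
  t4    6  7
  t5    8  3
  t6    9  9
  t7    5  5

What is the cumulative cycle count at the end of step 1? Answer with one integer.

  0. 9=9c; end=9; A:t0 B:-
  1. max(9,8)=9c; end=18; A:t0 B:t1
  2. max(9,9)=9c; end=27; A:t2 B:t1
  3. max(2,2)=2c; end=29; A:t2 B:t3
  4. max(6,7)=7c; end=36; A:t4 B:t3
  5. max(8,7)=8c; end=44; A:t4 B:t5
  6. max(9,3)=9c; end=53; A:t6 B:t5
  7. max(5,9)=9c; end=62; A:t6 B:t7
  8. 5=5c; end=67; A:t6 B:t7

end_cycle[1] = 18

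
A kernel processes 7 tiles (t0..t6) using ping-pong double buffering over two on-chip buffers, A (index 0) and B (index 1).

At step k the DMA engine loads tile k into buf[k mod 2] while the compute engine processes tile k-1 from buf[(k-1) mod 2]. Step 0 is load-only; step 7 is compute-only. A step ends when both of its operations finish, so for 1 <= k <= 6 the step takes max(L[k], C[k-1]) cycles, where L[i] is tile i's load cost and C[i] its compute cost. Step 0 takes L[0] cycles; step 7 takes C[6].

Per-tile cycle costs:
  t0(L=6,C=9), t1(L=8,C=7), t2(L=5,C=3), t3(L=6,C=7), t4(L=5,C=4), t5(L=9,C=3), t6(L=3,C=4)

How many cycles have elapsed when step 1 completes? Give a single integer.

end_cycle[1] = 15

step 0: L[0]=6 → dur=6, Σ=6 | A=load:t0 B=idle [load-only]
step 1: L[1]=8 C[0]=9 → dur=9, Σ=15 | A=compute:t0 B=load:t1 [compute-bound]
step 2: L[2]=5 C[1]=7 → dur=7, Σ=22 | A=load:t2 B=compute:t1 [compute-bound]
step 3: L[3]=6 C[2]=3 → dur=6, Σ=28 | A=compute:t2 B=load:t3 [load-bound]
step 4: L[4]=5 C[3]=7 → dur=7, Σ=35 | A=load:t4 B=compute:t3 [compute-bound]
step 5: L[5]=9 C[4]=4 → dur=9, Σ=44 | A=compute:t4 B=load:t5 [load-bound]
step 6: L[6]=3 C[5]=3 → dur=3, Σ=47 | A=load:t6 B=compute:t5 [tied]
step 7: C[6]=4 → dur=4, Σ=51 | A=compute:t6 B=idle [compute-only]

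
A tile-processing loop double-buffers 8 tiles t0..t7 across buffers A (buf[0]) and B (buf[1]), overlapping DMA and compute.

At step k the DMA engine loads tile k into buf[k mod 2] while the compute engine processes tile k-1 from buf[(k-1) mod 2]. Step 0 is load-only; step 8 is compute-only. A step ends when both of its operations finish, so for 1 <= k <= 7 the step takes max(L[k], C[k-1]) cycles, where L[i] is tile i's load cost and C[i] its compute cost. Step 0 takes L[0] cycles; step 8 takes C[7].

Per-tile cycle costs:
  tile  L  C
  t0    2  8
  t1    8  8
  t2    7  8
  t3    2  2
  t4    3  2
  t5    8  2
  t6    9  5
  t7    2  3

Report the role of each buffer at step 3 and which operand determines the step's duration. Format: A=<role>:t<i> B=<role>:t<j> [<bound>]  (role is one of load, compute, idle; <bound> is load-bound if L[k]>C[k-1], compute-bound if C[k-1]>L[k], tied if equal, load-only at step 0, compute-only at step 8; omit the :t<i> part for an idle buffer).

step 3: A=compute:t2 B=load:t3 [compute-bound]

k=0 load=t0/2c comp=- wait=2 total=2
k=1 load=t1/8c comp=t0/8c wait=8 total=10
k=2 load=t2/7c comp=t1/8c wait=8 total=18
k=3 load=t3/2c comp=t2/8c wait=8 total=26
k=4 load=t4/3c comp=t3/2c wait=3 total=29
k=5 load=t5/8c comp=t4/2c wait=8 total=37
k=6 load=t6/9c comp=t5/2c wait=9 total=46
k=7 load=t7/2c comp=t6/5c wait=5 total=51
k=8 load=- comp=t7/3c wait=3 total=54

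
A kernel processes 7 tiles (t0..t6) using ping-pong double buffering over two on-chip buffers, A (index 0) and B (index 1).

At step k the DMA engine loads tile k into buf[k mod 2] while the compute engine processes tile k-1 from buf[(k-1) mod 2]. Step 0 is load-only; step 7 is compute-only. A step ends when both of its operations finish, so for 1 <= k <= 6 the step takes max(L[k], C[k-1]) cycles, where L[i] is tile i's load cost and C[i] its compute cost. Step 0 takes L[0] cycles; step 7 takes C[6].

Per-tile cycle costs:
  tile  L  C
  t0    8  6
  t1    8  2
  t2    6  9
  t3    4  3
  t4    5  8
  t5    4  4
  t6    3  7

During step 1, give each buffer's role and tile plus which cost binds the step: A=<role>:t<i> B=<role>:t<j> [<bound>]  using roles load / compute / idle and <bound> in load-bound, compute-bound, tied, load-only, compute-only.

step 1: A=compute:t0 B=load:t1 [load-bound]

[0] DMA t0→A (8c) ∥ CU idle ⇒ 8c, clock 8
[1] DMA t1→B (8c) ∥ CU A:t0 (6c) ⇒ 8c, clock 16
[2] DMA t2→A (6c) ∥ CU B:t1 (2c) ⇒ 6c, clock 22
[3] DMA t3→B (4c) ∥ CU A:t2 (9c) ⇒ 9c, clock 31
[4] DMA t4→A (5c) ∥ CU B:t3 (3c) ⇒ 5c, clock 36
[5] DMA t5→B (4c) ∥ CU A:t4 (8c) ⇒ 8c, clock 44
[6] DMA t6→A (3c) ∥ CU B:t5 (4c) ⇒ 4c, clock 48
[7] DMA idle ∥ CU A:t6 (7c) ⇒ 7c, clock 55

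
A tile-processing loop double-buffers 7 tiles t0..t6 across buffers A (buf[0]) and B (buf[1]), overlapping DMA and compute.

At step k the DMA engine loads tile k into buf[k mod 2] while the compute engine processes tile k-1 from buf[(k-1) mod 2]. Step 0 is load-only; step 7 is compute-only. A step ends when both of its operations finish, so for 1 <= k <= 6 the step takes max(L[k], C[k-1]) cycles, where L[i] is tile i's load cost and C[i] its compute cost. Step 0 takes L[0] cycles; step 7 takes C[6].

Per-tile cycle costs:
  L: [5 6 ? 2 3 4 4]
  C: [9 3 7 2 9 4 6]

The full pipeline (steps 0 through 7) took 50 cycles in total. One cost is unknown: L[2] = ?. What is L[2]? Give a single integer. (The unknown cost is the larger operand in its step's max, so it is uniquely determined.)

L[2] = 7

step 0: dur = L[0]=5 = 5
step 1: dur = max(L[1]=6, C[0]=9) = 9
step 2: dur = max(L[2]=?, C[1]=3) = L[2]  (unknown; binding)
step 3: dur = max(L[3]=2, C[2]=7) = 7
step 4: dur = max(L[4]=3, C[3]=2) = 3
step 5: dur = max(L[5]=4, C[4]=9) = 9
step 6: dur = max(L[6]=4, C[5]=4) = 4
step 7: dur = C[6]=6 = 6
sum of known step durations = 43
dur[2] = total - known = 50 - 43 = 7
L[2] is the binding max in step 2, so L[2] = dur[2] = 7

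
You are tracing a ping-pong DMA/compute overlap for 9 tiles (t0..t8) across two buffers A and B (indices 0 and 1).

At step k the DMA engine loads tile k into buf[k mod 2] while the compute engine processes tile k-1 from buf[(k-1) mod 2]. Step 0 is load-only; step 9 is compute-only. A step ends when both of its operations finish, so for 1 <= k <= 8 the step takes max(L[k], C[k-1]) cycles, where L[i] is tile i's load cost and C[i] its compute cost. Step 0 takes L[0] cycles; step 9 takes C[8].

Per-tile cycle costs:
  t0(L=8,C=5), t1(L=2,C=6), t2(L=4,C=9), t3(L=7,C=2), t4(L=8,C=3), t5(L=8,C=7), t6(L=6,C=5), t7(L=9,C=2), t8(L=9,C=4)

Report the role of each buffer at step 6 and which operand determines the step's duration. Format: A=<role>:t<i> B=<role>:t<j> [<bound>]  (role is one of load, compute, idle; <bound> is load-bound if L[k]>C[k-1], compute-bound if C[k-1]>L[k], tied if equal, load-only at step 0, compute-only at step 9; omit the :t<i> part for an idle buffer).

step 6: A=load:t6 B=compute:t5 [compute-bound]

step 0: L[0]=8 → dur=8, Σ=8 | A=load:t0 B=idle [load-only]
step 1: L[1]=2 C[0]=5 → dur=5, Σ=13 | A=compute:t0 B=load:t1 [compute-bound]
step 2: L[2]=4 C[1]=6 → dur=6, Σ=19 | A=load:t2 B=compute:t1 [compute-bound]
step 3: L[3]=7 C[2]=9 → dur=9, Σ=28 | A=compute:t2 B=load:t3 [compute-bound]
step 4: L[4]=8 C[3]=2 → dur=8, Σ=36 | A=load:t4 B=compute:t3 [load-bound]
step 5: L[5]=8 C[4]=3 → dur=8, Σ=44 | A=compute:t4 B=load:t5 [load-bound]
step 6: L[6]=6 C[5]=7 → dur=7, Σ=51 | A=load:t6 B=compute:t5 [compute-bound]
step 7: L[7]=9 C[6]=5 → dur=9, Σ=60 | A=compute:t6 B=load:t7 [load-bound]
step 8: L[8]=9 C[7]=2 → dur=9, Σ=69 | A=load:t8 B=compute:t7 [load-bound]
step 9: C[8]=4 → dur=4, Σ=73 | A=compute:t8 B=idle [compute-only]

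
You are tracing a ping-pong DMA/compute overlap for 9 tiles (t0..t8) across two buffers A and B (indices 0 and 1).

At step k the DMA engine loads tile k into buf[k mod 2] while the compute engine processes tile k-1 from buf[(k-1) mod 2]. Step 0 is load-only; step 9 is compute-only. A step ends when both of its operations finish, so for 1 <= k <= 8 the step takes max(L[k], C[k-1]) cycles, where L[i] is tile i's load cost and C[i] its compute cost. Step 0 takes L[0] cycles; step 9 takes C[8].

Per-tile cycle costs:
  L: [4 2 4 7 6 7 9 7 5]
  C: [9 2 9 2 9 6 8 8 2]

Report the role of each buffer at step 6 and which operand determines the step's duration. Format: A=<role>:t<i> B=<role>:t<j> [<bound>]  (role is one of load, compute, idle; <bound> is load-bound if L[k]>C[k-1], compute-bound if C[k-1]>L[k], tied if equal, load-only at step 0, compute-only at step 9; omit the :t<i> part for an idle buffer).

step 0: L[0]=4 → dur=4, Σ=4 | A=load:t0 B=idle [load-only]
step 1: L[1]=2 C[0]=9 → dur=9, Σ=13 | A=compute:t0 B=load:t1 [compute-bound]
step 2: L[2]=4 C[1]=2 → dur=4, Σ=17 | A=load:t2 B=compute:t1 [load-bound]
step 3: L[3]=7 C[2]=9 → dur=9, Σ=26 | A=compute:t2 B=load:t3 [compute-bound]
step 4: L[4]=6 C[3]=2 → dur=6, Σ=32 | A=load:t4 B=compute:t3 [load-bound]
step 5: L[5]=7 C[4]=9 → dur=9, Σ=41 | A=compute:t4 B=load:t5 [compute-bound]
step 6: L[6]=9 C[5]=6 → dur=9, Σ=50 | A=load:t6 B=compute:t5 [load-bound]
step 7: L[7]=7 C[6]=8 → dur=8, Σ=58 | A=compute:t6 B=load:t7 [compute-bound]
step 8: L[8]=5 C[7]=8 → dur=8, Σ=66 | A=load:t8 B=compute:t7 [compute-bound]
step 9: C[8]=2 → dur=2, Σ=68 | A=compute:t8 B=idle [compute-only]

step 6: A=load:t6 B=compute:t5 [load-bound]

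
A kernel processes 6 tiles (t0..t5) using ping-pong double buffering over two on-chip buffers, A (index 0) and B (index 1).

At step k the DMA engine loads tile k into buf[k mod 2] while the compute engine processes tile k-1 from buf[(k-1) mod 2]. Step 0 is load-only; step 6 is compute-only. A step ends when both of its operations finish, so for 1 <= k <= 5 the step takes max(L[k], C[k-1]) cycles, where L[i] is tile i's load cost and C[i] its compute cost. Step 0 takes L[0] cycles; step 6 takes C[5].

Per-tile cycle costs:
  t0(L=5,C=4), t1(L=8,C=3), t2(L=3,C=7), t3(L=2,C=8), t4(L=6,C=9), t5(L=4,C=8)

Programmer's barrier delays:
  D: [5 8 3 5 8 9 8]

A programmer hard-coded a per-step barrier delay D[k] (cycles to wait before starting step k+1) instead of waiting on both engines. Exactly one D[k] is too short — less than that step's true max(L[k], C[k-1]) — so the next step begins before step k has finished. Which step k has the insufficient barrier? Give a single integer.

step 0: need L[0]=5 = 5; D[0]=5 ok
step 1: need max(L[1]=8,C[0]=4) = 8; D[1]=8 ok
step 2: need max(L[2]=3,C[1]=3) = 3; D[2]=3 ok
step 3: need max(L[3]=2,C[2]=7) = 7; D[3]=5 SHORT
step 4: need max(L[4]=6,C[3]=8) = 8; D[4]=8 ok
step 5: need max(L[5]=4,C[4]=9) = 9; D[5]=9 ok
step 6: need C[5]=8 = 8; D[6]=8 ok

hazard at step 3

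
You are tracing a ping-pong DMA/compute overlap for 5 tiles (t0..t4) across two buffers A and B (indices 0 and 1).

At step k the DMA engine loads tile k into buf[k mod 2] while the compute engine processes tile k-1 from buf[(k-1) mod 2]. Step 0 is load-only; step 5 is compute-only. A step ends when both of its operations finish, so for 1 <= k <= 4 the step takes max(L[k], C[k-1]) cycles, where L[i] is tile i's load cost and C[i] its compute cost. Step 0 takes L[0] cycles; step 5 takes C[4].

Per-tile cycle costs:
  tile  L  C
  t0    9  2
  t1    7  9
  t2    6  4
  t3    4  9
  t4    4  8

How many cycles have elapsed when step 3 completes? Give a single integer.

end_cycle[3] = 29

[0] DMA t0→A (9c) ∥ CU idle ⇒ 9c, clock 9
[1] DMA t1→B (7c) ∥ CU A:t0 (2c) ⇒ 7c, clock 16
[2] DMA t2→A (6c) ∥ CU B:t1 (9c) ⇒ 9c, clock 25
[3] DMA t3→B (4c) ∥ CU A:t2 (4c) ⇒ 4c, clock 29
[4] DMA t4→A (4c) ∥ CU B:t3 (9c) ⇒ 9c, clock 38
[5] DMA idle ∥ CU A:t4 (8c) ⇒ 8c, clock 46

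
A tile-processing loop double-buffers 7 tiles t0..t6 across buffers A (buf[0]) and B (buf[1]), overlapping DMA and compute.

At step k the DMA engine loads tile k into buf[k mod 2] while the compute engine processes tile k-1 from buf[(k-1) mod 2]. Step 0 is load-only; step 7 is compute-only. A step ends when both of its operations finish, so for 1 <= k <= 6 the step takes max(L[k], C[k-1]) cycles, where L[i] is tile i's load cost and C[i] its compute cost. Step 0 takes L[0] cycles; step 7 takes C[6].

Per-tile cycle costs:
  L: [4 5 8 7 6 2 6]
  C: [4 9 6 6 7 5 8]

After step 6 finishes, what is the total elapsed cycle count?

[0] DMA t0→A (4c) ∥ CU idle ⇒ 4c, clock 4
[1] DMA t1→B (5c) ∥ CU A:t0 (4c) ⇒ 5c, clock 9
[2] DMA t2→A (8c) ∥ CU B:t1 (9c) ⇒ 9c, clock 18
[3] DMA t3→B (7c) ∥ CU A:t2 (6c) ⇒ 7c, clock 25
[4] DMA t4→A (6c) ∥ CU B:t3 (6c) ⇒ 6c, clock 31
[5] DMA t5→B (2c) ∥ CU A:t4 (7c) ⇒ 7c, clock 38
[6] DMA t6→A (6c) ∥ CU B:t5 (5c) ⇒ 6c, clock 44
[7] DMA idle ∥ CU A:t6 (8c) ⇒ 8c, clock 52

end_cycle[6] = 44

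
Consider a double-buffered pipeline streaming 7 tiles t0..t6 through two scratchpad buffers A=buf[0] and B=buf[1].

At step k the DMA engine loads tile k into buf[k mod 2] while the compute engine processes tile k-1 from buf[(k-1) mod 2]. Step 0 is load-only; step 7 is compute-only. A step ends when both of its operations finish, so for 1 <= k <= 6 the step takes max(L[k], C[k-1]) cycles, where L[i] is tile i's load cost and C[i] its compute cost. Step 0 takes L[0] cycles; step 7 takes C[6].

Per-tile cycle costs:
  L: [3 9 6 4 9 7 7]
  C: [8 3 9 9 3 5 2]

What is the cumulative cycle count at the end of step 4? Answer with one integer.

end_cycle[4] = 36

  0. 3=3c; end=3; A:t0 B:-
  1. max(9,8)=9c; end=12; A:t0 B:t1
  2. max(6,3)=6c; end=18; A:t2 B:t1
  3. max(4,9)=9c; end=27; A:t2 B:t3
  4. max(9,9)=9c; end=36; A:t4 B:t3
  5. max(7,3)=7c; end=43; A:t4 B:t5
  6. max(7,5)=7c; end=50; A:t6 B:t5
  7. 2=2c; end=52; A:t6 B:t5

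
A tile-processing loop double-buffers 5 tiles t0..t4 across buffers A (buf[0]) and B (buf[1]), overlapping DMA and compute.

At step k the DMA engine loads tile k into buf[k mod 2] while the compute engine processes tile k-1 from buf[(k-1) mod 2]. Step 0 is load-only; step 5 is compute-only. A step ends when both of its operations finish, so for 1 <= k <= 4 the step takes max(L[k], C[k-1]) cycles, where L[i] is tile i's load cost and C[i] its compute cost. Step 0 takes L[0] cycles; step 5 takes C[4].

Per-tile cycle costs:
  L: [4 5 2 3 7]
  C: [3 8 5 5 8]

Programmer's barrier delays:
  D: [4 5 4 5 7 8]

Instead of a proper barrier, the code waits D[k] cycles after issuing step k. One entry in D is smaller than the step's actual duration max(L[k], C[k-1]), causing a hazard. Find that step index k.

hazard at step 2

step 0: need L[0]=4 = 4; D[0]=4 ok
step 1: need max(L[1]=5,C[0]=3) = 5; D[1]=5 ok
step 2: need max(L[2]=2,C[1]=8) = 8; D[2]=4 SHORT
step 3: need max(L[3]=3,C[2]=5) = 5; D[3]=5 ok
step 4: need max(L[4]=7,C[3]=5) = 7; D[4]=7 ok
step 5: need C[4]=8 = 8; D[5]=8 ok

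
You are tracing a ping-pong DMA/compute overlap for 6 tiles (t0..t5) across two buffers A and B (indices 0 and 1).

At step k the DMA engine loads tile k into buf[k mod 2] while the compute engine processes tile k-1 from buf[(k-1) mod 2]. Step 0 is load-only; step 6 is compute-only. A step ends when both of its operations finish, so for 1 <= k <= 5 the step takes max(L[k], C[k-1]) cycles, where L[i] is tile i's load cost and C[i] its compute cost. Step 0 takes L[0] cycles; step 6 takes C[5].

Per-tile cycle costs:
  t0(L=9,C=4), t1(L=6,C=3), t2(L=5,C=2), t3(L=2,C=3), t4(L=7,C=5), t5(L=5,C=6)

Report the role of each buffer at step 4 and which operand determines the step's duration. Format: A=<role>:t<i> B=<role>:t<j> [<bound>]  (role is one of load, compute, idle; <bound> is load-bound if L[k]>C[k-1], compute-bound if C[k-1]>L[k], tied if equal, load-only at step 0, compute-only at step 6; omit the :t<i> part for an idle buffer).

  0. 9=9c; end=9; A:t0 B:-
  1. max(6,4)=6c; end=15; A:t0 B:t1
  2. max(5,3)=5c; end=20; A:t2 B:t1
  3. max(2,2)=2c; end=22; A:t2 B:t3
  4. max(7,3)=7c; end=29; A:t4 B:t3
  5. max(5,5)=5c; end=34; A:t4 B:t5
  6. 6=6c; end=40; A:t4 B:t5

step 4: A=load:t4 B=compute:t3 [load-bound]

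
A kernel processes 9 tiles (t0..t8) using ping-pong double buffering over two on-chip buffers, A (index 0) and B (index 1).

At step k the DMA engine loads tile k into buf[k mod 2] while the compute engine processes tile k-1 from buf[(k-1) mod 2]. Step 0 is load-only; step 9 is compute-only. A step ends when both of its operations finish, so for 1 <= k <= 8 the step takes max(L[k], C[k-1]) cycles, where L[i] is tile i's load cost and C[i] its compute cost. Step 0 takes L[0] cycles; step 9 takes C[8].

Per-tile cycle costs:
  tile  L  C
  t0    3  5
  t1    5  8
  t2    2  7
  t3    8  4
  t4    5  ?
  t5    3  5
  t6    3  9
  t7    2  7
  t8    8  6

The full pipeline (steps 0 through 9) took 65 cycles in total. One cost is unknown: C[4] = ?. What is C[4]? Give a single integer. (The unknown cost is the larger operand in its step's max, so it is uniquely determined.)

C[4] = 8

step 0 = dur = L[0]=3 = 3
step 1 = dur = max(L[1]=5, C[0]=5) = 5
step 2 = dur = max(L[2]=2, C[1]=8) = 8
step 3 = dur = max(L[3]=8, C[2]=7) = 8
step 4 = dur = max(L[4]=5, C[3]=4) = 5
step 5 = dur = max(L[5]=3, C[4]=?) = C[4]  (unknown; binding)
step 6 = dur = max(L[6]=3, C[5]=5) = 5
step 7 = dur = max(L[7]=2, C[6]=9) = 9
step 8 = dur = max(L[8]=8, C[7]=7) = 8
step 9 = dur = C[8]=6 = 6
sum of known step durations = 57
dur[5] = total - known = 65 - 57 = 8
C[4] is the binding max in step 5, so C[4] = dur[5] = 8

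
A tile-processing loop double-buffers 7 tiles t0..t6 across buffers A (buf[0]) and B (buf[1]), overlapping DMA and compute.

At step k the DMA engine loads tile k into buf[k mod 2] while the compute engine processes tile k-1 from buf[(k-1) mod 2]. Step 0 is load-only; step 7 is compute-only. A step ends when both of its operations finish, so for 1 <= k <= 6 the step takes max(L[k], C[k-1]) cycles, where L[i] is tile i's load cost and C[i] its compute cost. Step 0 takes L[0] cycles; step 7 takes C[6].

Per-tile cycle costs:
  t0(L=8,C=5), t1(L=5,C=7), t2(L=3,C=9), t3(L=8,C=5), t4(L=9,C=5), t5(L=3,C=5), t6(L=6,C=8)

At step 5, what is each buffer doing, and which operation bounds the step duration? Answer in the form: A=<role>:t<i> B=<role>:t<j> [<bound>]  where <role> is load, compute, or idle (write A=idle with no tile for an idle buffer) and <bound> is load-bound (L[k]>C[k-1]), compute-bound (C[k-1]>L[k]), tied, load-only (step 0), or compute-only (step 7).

step 5: A=compute:t4 B=load:t5 [compute-bound]

[0] DMA t0→A (8c) ∥ CU idle ⇒ 8c, clock 8
[1] DMA t1→B (5c) ∥ CU A:t0 (5c) ⇒ 5c, clock 13
[2] DMA t2→A (3c) ∥ CU B:t1 (7c) ⇒ 7c, clock 20
[3] DMA t3→B (8c) ∥ CU A:t2 (9c) ⇒ 9c, clock 29
[4] DMA t4→A (9c) ∥ CU B:t3 (5c) ⇒ 9c, clock 38
[5] DMA t5→B (3c) ∥ CU A:t4 (5c) ⇒ 5c, clock 43
[6] DMA t6→A (6c) ∥ CU B:t5 (5c) ⇒ 6c, clock 49
[7] DMA idle ∥ CU A:t6 (8c) ⇒ 8c, clock 57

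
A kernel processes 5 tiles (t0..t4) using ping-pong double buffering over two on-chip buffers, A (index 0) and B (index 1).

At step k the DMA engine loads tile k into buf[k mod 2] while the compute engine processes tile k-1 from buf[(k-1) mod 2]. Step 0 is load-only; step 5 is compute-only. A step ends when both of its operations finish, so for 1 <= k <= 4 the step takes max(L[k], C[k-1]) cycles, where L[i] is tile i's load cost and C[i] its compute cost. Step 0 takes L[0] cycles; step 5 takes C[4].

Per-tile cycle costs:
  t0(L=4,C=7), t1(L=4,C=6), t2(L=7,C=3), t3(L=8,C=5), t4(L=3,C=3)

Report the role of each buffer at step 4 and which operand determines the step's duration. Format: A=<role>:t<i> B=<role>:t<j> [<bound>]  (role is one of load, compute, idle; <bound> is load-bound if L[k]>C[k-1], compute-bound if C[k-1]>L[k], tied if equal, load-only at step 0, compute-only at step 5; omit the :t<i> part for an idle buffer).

k=0 load=t0/4c comp=- wait=4 total=4
k=1 load=t1/4c comp=t0/7c wait=7 total=11
k=2 load=t2/7c comp=t1/6c wait=7 total=18
k=3 load=t3/8c comp=t2/3c wait=8 total=26
k=4 load=t4/3c comp=t3/5c wait=5 total=31
k=5 load=- comp=t4/3c wait=3 total=34

step 4: A=load:t4 B=compute:t3 [compute-bound]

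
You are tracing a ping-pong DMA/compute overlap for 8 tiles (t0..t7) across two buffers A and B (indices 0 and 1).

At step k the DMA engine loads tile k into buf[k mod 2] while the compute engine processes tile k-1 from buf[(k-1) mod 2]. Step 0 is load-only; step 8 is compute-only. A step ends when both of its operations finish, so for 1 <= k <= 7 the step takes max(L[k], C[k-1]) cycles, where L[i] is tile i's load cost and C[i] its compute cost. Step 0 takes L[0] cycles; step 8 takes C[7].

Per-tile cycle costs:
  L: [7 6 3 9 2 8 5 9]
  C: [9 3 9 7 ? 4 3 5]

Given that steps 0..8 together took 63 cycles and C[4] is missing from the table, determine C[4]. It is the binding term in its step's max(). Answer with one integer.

C[4] = 9

step 0 | dur = L[0]=7 = 7
step 1 | dur = max(L[1]=6, C[0]=9) = 9
step 2 | dur = max(L[2]=3, C[1]=3) = 3
step 3 | dur = max(L[3]=9, C[2]=9) = 9
step 4 | dur = max(L[4]=2, C[3]=7) = 7
step 5 | dur = max(L[5]=8, C[4]=?) = C[4]  (unknown; binding)
step 6 | dur = max(L[6]=5, C[5]=4) = 5
step 7 | dur = max(L[7]=9, C[6]=3) = 9
step 8 | dur = C[7]=5 = 5
sum of known step durations = 54
dur[5] = total - known = 63 - 54 = 9
C[4] is the binding max in step 5, so C[4] = dur[5] = 9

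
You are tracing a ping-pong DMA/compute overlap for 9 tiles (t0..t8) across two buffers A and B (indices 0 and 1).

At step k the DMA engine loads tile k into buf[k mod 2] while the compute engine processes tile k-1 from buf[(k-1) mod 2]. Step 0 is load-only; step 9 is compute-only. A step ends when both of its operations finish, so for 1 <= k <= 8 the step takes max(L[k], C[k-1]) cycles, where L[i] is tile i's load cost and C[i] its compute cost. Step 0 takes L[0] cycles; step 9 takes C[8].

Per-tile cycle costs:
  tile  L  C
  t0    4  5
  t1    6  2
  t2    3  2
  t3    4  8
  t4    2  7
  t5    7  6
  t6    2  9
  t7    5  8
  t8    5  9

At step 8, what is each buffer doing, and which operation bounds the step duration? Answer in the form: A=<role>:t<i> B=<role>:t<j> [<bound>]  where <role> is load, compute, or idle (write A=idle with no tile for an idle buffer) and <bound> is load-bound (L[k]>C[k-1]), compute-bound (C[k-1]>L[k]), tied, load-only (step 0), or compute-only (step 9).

k=0 load=t0/4c comp=- wait=4 total=4
k=1 load=t1/6c comp=t0/5c wait=6 total=10
k=2 load=t2/3c comp=t1/2c wait=3 total=13
k=3 load=t3/4c comp=t2/2c wait=4 total=17
k=4 load=t4/2c comp=t3/8c wait=8 total=25
k=5 load=t5/7c comp=t4/7c wait=7 total=32
k=6 load=t6/2c comp=t5/6c wait=6 total=38
k=7 load=t7/5c comp=t6/9c wait=9 total=47
k=8 load=t8/5c comp=t7/8c wait=8 total=55
k=9 load=- comp=t8/9c wait=9 total=64

step 8: A=load:t8 B=compute:t7 [compute-bound]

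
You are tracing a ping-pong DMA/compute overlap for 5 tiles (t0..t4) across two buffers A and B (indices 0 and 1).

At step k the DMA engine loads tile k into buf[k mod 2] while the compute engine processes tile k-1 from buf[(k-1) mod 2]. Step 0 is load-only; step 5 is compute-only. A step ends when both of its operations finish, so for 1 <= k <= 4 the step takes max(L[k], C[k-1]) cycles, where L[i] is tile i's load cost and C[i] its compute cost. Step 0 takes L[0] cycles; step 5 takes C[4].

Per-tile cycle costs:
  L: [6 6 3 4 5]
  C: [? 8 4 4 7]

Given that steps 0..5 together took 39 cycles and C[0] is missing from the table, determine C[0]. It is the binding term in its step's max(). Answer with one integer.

step 0 | dur = L[0]=6 = 6
step 1 | dur = max(L[1]=6, C[0]=?) = C[0]  (unknown; binding)
step 2 | dur = max(L[2]=3, C[1]=8) = 8
step 3 | dur = max(L[3]=4, C[2]=4) = 4
step 4 | dur = max(L[4]=5, C[3]=4) = 5
step 5 | dur = C[4]=7 = 7
sum of known step durations = 30
dur[1] = total - known = 39 - 30 = 9
C[0] is the binding max in step 1, so C[0] = dur[1] = 9

C[0] = 9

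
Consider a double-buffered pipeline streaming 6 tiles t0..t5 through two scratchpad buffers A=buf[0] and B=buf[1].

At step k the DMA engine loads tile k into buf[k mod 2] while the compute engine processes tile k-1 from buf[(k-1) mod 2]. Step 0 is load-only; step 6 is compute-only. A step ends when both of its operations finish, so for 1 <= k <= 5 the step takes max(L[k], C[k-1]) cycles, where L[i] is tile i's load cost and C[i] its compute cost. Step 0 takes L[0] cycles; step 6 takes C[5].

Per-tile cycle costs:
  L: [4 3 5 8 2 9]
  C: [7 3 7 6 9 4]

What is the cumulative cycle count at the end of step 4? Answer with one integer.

  0. 4=4c; end=4; A:t0 B:-
  1. max(3,7)=7c; end=11; A:t0 B:t1
  2. max(5,3)=5c; end=16; A:t2 B:t1
  3. max(8,7)=8c; end=24; A:t2 B:t3
  4. max(2,6)=6c; end=30; A:t4 B:t3
  5. max(9,9)=9c; end=39; A:t4 B:t5
  6. 4=4c; end=43; A:t4 B:t5

end_cycle[4] = 30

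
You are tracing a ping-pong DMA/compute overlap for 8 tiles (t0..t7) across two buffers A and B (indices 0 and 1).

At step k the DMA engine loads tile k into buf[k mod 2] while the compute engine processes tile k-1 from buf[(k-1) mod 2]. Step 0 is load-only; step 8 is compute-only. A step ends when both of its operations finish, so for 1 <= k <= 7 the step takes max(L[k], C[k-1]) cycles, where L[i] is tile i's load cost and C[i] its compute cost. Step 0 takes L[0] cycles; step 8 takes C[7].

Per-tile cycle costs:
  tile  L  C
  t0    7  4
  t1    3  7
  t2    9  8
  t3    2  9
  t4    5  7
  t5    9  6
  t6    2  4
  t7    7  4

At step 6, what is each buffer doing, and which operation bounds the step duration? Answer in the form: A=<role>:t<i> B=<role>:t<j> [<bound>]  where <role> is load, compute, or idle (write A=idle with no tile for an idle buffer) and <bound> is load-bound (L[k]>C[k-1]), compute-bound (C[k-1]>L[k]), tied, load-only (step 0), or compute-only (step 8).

  0. 7=7c; end=7; A:t0 B:-
  1. max(3,4)=4c; end=11; A:t0 B:t1
  2. max(9,7)=9c; end=20; A:t2 B:t1
  3. max(2,8)=8c; end=28; A:t2 B:t3
  4. max(5,9)=9c; end=37; A:t4 B:t3
  5. max(9,7)=9c; end=46; A:t4 B:t5
  6. max(2,6)=6c; end=52; A:t6 B:t5
  7. max(7,4)=7c; end=59; A:t6 B:t7
  8. 4=4c; end=63; A:t6 B:t7

step 6: A=load:t6 B=compute:t5 [compute-bound]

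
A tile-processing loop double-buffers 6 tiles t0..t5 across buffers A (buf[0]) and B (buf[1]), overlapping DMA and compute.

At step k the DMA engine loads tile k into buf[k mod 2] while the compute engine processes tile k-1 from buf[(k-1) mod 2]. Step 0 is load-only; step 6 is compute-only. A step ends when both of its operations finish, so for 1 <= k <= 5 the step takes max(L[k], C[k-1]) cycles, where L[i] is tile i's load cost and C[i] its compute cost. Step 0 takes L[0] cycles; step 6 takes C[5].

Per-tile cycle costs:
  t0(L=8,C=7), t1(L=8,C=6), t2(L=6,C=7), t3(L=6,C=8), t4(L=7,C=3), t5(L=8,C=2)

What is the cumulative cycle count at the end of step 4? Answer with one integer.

  0. 8=8c; end=8; A:t0 B:-
  1. max(8,7)=8c; end=16; A:t0 B:t1
  2. max(6,6)=6c; end=22; A:t2 B:t1
  3. max(6,7)=7c; end=29; A:t2 B:t3
  4. max(7,8)=8c; end=37; A:t4 B:t3
  5. max(8,3)=8c; end=45; A:t4 B:t5
  6. 2=2c; end=47; A:t4 B:t5

end_cycle[4] = 37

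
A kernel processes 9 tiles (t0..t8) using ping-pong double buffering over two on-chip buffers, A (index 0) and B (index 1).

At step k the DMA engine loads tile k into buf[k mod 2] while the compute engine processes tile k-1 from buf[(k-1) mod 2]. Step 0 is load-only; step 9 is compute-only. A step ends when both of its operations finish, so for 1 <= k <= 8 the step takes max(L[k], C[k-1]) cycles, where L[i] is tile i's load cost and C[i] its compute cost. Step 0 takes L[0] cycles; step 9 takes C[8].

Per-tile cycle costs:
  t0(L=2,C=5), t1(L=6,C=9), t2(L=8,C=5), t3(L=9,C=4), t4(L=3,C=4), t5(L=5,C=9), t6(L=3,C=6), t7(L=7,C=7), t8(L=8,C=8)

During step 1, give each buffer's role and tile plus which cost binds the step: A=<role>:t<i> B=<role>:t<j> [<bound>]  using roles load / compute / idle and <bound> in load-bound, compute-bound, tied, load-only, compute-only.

k=0 load=t0/2c comp=- wait=2 total=2
k=1 load=t1/6c comp=t0/5c wait=6 total=8
k=2 load=t2/8c comp=t1/9c wait=9 total=17
k=3 load=t3/9c comp=t2/5c wait=9 total=26
k=4 load=t4/3c comp=t3/4c wait=4 total=30
k=5 load=t5/5c comp=t4/4c wait=5 total=35
k=6 load=t6/3c comp=t5/9c wait=9 total=44
k=7 load=t7/7c comp=t6/6c wait=7 total=51
k=8 load=t8/8c comp=t7/7c wait=8 total=59
k=9 load=- comp=t8/8c wait=8 total=67

step 1: A=compute:t0 B=load:t1 [load-bound]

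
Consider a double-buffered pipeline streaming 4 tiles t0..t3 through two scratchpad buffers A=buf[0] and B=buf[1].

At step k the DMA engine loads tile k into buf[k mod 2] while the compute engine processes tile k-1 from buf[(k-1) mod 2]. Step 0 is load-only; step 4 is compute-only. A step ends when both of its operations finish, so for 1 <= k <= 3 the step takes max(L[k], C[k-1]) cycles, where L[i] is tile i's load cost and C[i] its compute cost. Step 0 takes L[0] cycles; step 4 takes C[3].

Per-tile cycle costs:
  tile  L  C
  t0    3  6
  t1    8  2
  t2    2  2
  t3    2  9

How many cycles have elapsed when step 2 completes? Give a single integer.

  0. 3=3c; end=3; A:t0 B:-
  1. max(8,6)=8c; end=11; A:t0 B:t1
  2. max(2,2)=2c; end=13; A:t2 B:t1
  3. max(2,2)=2c; end=15; A:t2 B:t3
  4. 9=9c; end=24; A:t2 B:t3

end_cycle[2] = 13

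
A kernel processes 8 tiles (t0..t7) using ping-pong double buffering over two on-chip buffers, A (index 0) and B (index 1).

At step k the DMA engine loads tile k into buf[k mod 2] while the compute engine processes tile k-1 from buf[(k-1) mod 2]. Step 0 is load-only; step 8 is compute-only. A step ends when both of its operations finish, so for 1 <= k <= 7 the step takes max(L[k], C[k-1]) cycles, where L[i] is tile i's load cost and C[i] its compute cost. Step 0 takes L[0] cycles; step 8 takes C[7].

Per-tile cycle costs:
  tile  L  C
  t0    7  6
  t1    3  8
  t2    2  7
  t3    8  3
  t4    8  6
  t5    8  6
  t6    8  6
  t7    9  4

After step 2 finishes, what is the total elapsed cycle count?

end_cycle[2] = 21

[0] DMA t0→A (7c) ∥ CU idle ⇒ 7c, clock 7
[1] DMA t1→B (3c) ∥ CU A:t0 (6c) ⇒ 6c, clock 13
[2] DMA t2→A (2c) ∥ CU B:t1 (8c) ⇒ 8c, clock 21
[3] DMA t3→B (8c) ∥ CU A:t2 (7c) ⇒ 8c, clock 29
[4] DMA t4→A (8c) ∥ CU B:t3 (3c) ⇒ 8c, clock 37
[5] DMA t5→B (8c) ∥ CU A:t4 (6c) ⇒ 8c, clock 45
[6] DMA t6→A (8c) ∥ CU B:t5 (6c) ⇒ 8c, clock 53
[7] DMA t7→B (9c) ∥ CU A:t6 (6c) ⇒ 9c, clock 62
[8] DMA idle ∥ CU B:t7 (4c) ⇒ 4c, clock 66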